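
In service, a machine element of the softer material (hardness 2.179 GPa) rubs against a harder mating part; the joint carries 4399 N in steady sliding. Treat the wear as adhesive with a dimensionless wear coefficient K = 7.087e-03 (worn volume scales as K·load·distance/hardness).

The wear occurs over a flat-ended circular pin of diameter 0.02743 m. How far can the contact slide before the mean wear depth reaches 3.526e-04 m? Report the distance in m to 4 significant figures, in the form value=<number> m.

value=14.56 m

The algebra holds full float precision — shown intermediates are rounded — one final rounding: 4 significant figures.
Convert: Hardness H = 2.179 GPa = 2.179e+09 Pa.
Convert: Contact area A = π·d²/4 = π·(0.02743 m)²/4 = 5.909e-04 m².
Working in SI base units: W = 4399 N, H = 2.179e+09 Pa, K = 7.087e-03.
Volume at the limit: V_lim = h_lim·A = 3.526e-04 · 5.909e-04 = 2.084e-07 m³.
Thus life L = V_lim·H/(K·W) = 2.084e-07 · 2.179e+09 / (7.087e-03 · 4399) = 14.56 m.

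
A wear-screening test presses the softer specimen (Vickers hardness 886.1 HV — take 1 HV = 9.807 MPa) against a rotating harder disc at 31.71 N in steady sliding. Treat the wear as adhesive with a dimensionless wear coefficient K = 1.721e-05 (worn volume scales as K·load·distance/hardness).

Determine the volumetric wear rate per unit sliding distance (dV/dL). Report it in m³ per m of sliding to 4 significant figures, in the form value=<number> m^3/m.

value=6.280e-14 m^3/m

Intermediate values are printed rounded, and all arithmetic maintains full precision, and rounded once at the end: 4 significant digits.
Convert: Hardness H = 886.1 HV × 9.807 MPa/HV = 8690 MPa = 8.690e+09 Pa.
Collected in SI base units: W = 31.71 N, H = 8.690e+09 Pa, K = 1.721e-05.
Sliding wear rate dV/dL = K·W/H (no L dependence): 1.721e-05 · 31.71 / 8.690e+09 = 6.280e-14 m³/m.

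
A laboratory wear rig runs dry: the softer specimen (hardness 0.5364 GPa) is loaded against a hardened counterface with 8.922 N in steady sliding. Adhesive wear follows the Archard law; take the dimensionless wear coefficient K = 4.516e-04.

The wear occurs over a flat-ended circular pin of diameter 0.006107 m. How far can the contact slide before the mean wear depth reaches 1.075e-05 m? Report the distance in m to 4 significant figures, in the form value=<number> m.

The algebra keeps full precision, and intermediates are shown rounded; rounded once at the end: 4 significant digits.
Convert: Hardness H = 0.5364 GPa = 5.364e+08 Pa.
Convert: Contact area A = π·d²/4 = π·(0.006107 m)²/4 = 2.929e-05 m².
Working in SI base units: W = 8.922 N, H = 5.364e+08 Pa, K = 4.516e-04.
At the depth limit, V_lim = h_lim·A = 1.075e-05 · 2.929e-05 = 3.149e-10 m³.
Sliding life L = V_lim·H/(K·W) = 3.149e-10 · 5.364e+08 / (4.516e-04 · 8.922) = 41.92 m.

value=41.92 m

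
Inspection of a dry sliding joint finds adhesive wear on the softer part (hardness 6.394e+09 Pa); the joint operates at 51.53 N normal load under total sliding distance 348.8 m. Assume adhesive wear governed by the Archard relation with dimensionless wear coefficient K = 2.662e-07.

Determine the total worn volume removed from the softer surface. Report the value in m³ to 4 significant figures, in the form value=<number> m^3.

The computation maintains full precision — intermediate values appear rounded, and rounded once at the end: 4 significant digits.
SI base units throughout: W = 51.53 N, H = 6.394e+09 Pa, K = 2.662e-07.
The Archard volume V = K·W·L/H = 2.662e-07 · 51.53 · 348.8 / 6.394e+09 = 7.483e-13 m³.

value=7.483e-13 m^3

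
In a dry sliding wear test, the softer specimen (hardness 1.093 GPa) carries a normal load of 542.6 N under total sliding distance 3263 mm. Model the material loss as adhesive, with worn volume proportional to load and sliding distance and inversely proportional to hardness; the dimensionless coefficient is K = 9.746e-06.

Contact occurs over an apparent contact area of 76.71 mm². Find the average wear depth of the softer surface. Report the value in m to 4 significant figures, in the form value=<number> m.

value=2.058e-07 m

Each operation holds exact precision; the intermediates are displayed rounded — a lone final rounding to 4 significant figures.
The distance L = 3263 mm = 3.263 m.
Hardness H = 1.093 GPa = 1.093e+09 Pa.
Contact area A = 76.71 mm² = 7.671e-05 m².
In SI base units: W = 542.6 N, H = 1.093e+09 Pa, K = 9.746e-06.
Archard volume V = K·W·L/H = 9.746e-06 · 542.6 · 3.263 / 1.093e+09 = 1.579e-11 m³.
Depth of wear h = V/A = 1.579e-11 / 7.671e-05 = 2.058e-07 m.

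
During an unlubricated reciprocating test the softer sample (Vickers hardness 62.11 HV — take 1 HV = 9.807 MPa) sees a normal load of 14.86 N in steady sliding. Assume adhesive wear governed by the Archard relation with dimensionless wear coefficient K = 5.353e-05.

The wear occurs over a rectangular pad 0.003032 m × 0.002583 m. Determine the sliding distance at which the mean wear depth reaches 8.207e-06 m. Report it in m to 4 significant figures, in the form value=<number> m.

Intermediates are displayed rounded, and the computation holds full precision; one last rounding to four significant digits.
Convert: Hardness H = 62.11 HV × 9.807 MPa/HV = 609.1 MPa = 6.091e+08 Pa.
Convert: Contact area A = 0.003032 m × 0.002583 m = 7.832e-06 m².
In SI base units, W = 14.86 N, H = 6.091e+08 Pa, K = 5.353e-05.
Limit volume V_lim = h_lim·A = 8.207e-06 · 7.832e-06 = 6.427e-11 m³.
Sliding life L = V_lim·H/(K·W) = 6.427e-11 · 6.091e+08 / (5.353e-05 · 14.86) = 49.22 m.

value=49.22 m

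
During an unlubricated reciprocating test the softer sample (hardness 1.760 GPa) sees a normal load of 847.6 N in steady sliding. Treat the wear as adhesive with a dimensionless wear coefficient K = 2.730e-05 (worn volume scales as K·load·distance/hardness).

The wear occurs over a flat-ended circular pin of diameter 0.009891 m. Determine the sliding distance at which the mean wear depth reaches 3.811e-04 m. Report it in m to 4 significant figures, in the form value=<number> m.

value=2227 m

The intermediates are shown rounded, and each operation keeps full float precision. Rounded once at the end to four significant digits.
Convert: Hardness H = 1.760 GPa = 1.760e+09 Pa.
Convert: Contact area A = π·d²/4 = π·(0.009891 m)²/4 = 7.684e-05 m².
Working in SI base units: W = 847.6 N, H = 1.760e+09 Pa, K = 2.730e-05.
Volume at the limit: V_lim = h_lim·A = 3.811e-04 · 7.684e-05 = 2.928e-08 m³.
Thus life L = V_lim·H/(K·W) = 2.928e-08 · 1.760e+09 / (2.730e-05 · 847.6) = 2227 m.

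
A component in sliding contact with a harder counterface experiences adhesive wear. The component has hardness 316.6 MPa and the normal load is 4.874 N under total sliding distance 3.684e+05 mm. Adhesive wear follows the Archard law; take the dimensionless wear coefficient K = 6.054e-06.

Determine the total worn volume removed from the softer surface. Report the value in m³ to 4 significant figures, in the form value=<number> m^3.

Each operation maintains exact precision — intermediates are displayed rounded; one last rounding: four significant digits.
Convert: Sliding distance L = 3.684e+05 mm = 368.4 m.
Convert: Hardness H = 316.6 MPa = 3.166e+08 Pa.
As SI base values: W = 4.874 N, H = 3.166e+08 Pa, K = 6.054e-06.
Volume removed: V = K·W·L/H = 6.054e-06 · 4.874 · 368.4 / 3.166e+08 = 3.433e-11 m³.

value=3.433e-11 m^3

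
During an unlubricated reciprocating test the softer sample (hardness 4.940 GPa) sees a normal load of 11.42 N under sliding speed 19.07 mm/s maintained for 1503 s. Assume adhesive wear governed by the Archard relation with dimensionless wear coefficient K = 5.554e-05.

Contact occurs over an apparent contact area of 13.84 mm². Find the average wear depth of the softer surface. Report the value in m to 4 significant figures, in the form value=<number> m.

Intermediate values are displayed rounded; each operation holds full float precision. Rounded once at the end to 4 significant figures.
Sliding speed v = 19.07 mm/s = 0.01907 m/s. Total distance L = v·t = 0.01907 m/s × 1503 s = 28.66 m.
Hardness H = 4.940 GPa = 4.940e+09 Pa.
Contact area A = 13.84 mm² = 1.384e-05 m².
In SI base units: W = 11.42 N, H = 4.940e+09 Pa, K = 5.554e-05.
The Archard volume V = K·W·L/H = 5.554e-05 · 11.42 · 28.66 / 4.940e+09 = 3.680e-12 m³.
Average depth h = V/A = 3.680e-12 / 1.384e-05 = 2.659e-07 m.

value=2.659e-07 m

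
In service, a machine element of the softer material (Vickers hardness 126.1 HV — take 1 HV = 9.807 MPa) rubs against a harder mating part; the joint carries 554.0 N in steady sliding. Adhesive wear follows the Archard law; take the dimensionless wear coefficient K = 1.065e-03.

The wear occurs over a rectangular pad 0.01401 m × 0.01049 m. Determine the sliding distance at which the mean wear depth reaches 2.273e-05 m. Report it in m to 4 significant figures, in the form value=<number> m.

value=7.002 m

All working math keeps full float precision. Intermediates are displayed rounded, and a lone final rounding: 4 significant digits.
Hardness H = 126.1 HV × 9.807 MPa/HV = 1237 MPa = 1.237e+09 Pa.
Contact area A = 0.01401 m × 0.01049 m = 1.470e-04 m².
Restated in SI base units: W = 554.0 N, H = 1.237e+09 Pa, K = 1.065e-03.
Limit volume V_lim = h_lim·A = 2.273e-05 · 1.470e-04 = 3.341e-09 m³.
Thus life L = V_lim·H/(K·W) = 3.341e-09 · 1.237e+09 / (1.065e-03 · 554.0) = 7.002 m.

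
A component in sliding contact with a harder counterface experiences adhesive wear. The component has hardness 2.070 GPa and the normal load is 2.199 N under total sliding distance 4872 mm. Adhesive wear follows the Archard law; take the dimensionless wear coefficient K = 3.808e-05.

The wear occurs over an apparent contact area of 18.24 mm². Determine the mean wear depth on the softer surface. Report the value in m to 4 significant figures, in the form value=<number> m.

Each operation carries full float precision — displayed values are rounded — one final rounding, at four significant digits.
Convert: The distance L = 4872 mm = 4.872 m.
Convert: Hardness H = 2.070 GPa = 2.070e+09 Pa.
Convert: Contact area A = 18.24 mm² = 1.824e-05 m².
In SI base units, W = 2.199 N, H = 2.070e+09 Pa, K = 3.808e-05.
Archard volume V = K·W·L/H = 3.808e-05 · 2.199 · 4.872 / 2.070e+09 = 1.971e-13 m³.
Mean wear depth h = V/A = 1.971e-13 / 1.824e-05 = 1.081e-08 m.

value=1.081e-08 m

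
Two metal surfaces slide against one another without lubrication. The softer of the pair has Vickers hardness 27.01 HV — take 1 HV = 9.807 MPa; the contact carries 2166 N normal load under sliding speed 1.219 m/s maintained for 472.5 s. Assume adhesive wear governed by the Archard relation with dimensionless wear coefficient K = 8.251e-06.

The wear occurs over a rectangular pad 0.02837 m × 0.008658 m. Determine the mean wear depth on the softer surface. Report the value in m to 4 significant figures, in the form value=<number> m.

Each operation maintains exact precision — intermediates are printed rounded; a lone final rounding to 4 significant digits.
The distance L = v·t = 1.219 m/s × 472.5 s = 576.0 m.
Hardness H = 27.01 HV × 9.807 MPa/HV = 264.9 MPa = 2.649e+08 Pa.
Contact area A = 0.02837 m × 0.008658 m = 2.456e-04 m².
Working in SI base units: W = 2166 N, H = 2.649e+08 Pa, K = 8.251e-06.
Archard relation: V = K·W·L/H = 8.251e-06 · 2166 · 576.0 / 2.649e+08 = 3.886e-08 m³.
Mean depth h = V/A = 3.886e-08 / 2.456e-04 = 1.582e-04 m.

value=1.582e-04 m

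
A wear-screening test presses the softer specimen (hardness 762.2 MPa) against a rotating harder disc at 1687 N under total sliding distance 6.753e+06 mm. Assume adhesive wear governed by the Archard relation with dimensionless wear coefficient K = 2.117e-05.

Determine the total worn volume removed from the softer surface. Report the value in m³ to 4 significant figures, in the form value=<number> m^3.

value=3.164e-07 m^3

Intermediates are displayed rounded; all arithmetic keeps full precision; rounded just once: four significant digits.
Convert: Total distance L = 6.753e+06 mm = 6753 m.
Convert: Hardness H = 762.2 MPa = 7.622e+08 Pa.
In SI base units: W = 1687 N, H = 7.622e+08 Pa, K = 2.117e-05.
The Archard volume V = K·W·L/H = 2.117e-05 · 1687 · 6753 / 7.622e+08 = 3.164e-07 m³.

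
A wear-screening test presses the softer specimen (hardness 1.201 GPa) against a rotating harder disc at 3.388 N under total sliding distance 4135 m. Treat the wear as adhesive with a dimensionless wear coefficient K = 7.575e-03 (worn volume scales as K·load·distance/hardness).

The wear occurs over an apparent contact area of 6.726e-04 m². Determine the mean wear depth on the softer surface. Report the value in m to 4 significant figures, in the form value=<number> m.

Intermediate values are displayed rounded — all arithmetic keeps full precision. Rounded once at the end to 4 significant digits.
Hardness H = 1.201 GPa = 1.201e+09 Pa.
SI base units throughout: W = 3.388 N, H = 1.201e+09 Pa, K = 7.575e-03.
Worn volume V = K·W·L/H = 7.575e-03 · 3.388 · 4135 / 1.201e+09 = 8.836e-08 m³.
Depth h = V/A = 8.836e-08 / 6.726e-04 = 1.314e-04 m.

value=1.314e-04 m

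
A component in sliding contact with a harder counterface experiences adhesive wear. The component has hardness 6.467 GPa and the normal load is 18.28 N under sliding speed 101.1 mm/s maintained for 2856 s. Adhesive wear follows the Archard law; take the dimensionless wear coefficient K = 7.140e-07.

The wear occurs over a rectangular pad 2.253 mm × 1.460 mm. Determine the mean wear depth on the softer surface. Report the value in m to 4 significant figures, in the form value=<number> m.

value=1.772e-07 m

Each operation keeps exact precision — quoted intermediates are rounded, and one final rounding: 4 significant digits.
Convert: Sliding speed v = 101.1 mm/s = 0.1011 m/s. The distance L = v·t = 0.1011 m/s × 2856 s = 288.7 m.
Convert: Hardness H = 6.467 GPa = 6.467e+09 Pa.
Convert: Pad sides 2.253 mm × 1.460 mm = 0.002253 m × 0.001460 m. Contact area A = 0.002253 m × 0.001460 m = 3.289e-06 m².
SI base units throughout: W = 18.28 N, H = 6.467e+09 Pa, K = 7.140e-07.
Apply Archard: V = K·W·L/H = 7.140e-07 · 18.28 · 288.7 / 6.467e+09 = 5.827e-13 m³.
Wear depth h = V/A = 5.827e-13 / 3.289e-06 = 1.772e-07 m.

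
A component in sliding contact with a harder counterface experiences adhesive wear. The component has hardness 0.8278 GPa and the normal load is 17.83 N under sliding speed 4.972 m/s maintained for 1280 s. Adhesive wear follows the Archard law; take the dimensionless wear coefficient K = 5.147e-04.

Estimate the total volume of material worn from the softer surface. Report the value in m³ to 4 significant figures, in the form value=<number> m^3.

value=7.055e-08 m^3

All working math holds exact precision — intermediates are displayed rounded, and rounded just once: four significant digits.
Distance L = v·t = 4.972 m/s × 1280 s = 6364 m.
Hardness H = 0.8278 GPa = 8.278e+08 Pa.
Restated in SI base units: W = 17.83 N, H = 8.278e+08 Pa, K = 5.147e-04.
Archard volume V = K·W·L/H = 5.147e-04 · 17.83 · 6364 / 8.278e+08 = 7.055e-08 m³.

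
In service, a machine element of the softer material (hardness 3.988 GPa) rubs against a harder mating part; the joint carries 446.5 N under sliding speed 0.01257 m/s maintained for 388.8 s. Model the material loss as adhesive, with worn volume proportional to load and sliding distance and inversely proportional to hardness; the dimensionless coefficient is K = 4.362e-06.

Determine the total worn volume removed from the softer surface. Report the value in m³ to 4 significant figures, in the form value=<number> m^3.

value=2.387e-12 m^3

Each operation runs at full float precision — displayed values are rounded; rounded just once to four significant digits.
Distance L = v·t = 0.01257 m/s × 388.8 s = 4.887 m.
Hardness H = 3.988 GPa = 3.988e+09 Pa.
Restated in SI base units: W = 446.5 N, H = 3.988e+09 Pa, K = 4.362e-06.
Volume removed: V = K·W·L/H = 4.362e-06 · 446.5 · 4.887 / 3.988e+09 = 2.387e-12 m³.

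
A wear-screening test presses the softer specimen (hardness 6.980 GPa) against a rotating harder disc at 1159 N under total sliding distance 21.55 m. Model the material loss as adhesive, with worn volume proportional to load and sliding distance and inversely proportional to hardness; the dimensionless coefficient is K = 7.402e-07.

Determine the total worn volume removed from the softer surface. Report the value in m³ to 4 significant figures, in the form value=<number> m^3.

value=2.649e-12 m^3

The computation maintains full precision — displayed values are rounded; a single final rounding, at four significant figures.
Hardness H = 6.980 GPa = 6.980e+09 Pa.
As SI base values: W = 1159 N, H = 6.980e+09 Pa, K = 7.402e-07.
Archard relation: V = K·W·L/H = 7.402e-07 · 1159 · 21.55 / 6.980e+09 = 2.649e-12 m³.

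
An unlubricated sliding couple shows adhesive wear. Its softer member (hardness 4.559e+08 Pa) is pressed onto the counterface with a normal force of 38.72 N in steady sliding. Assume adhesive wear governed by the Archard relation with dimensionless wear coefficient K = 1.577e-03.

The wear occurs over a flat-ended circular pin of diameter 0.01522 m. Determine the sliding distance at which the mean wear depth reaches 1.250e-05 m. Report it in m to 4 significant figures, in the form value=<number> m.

The algebra runs at exact precision — intermediates are displayed rounded, and a single final rounding: four significant figures.
Convert: Contact area A = π·d²/4 = π·(0.01522 m)²/4 = 1.819e-04 m².
As SI base values: W = 38.72 N, H = 4.559e+08 Pa, K = 1.577e-03.
Wearable volume V_lim = h_lim·A = 1.250e-05 · 1.819e-04 = 2.274e-09 m³.
Inverting, life L = V_lim·H/(K·W) = 2.274e-09 · 4.559e+08 / (1.577e-03 · 38.72) = 16.98 m.

value=16.98 m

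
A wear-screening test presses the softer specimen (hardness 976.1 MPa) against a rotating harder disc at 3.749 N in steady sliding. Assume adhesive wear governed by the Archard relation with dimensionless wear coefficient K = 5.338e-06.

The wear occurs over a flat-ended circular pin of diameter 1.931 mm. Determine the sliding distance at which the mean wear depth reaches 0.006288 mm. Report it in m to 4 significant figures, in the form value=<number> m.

value=898.2 m

Intermediate values are shown rounded. The computation maintains full float precision; a lone final rounding to 4 significant digits.
Hardness H = 976.1 MPa = 9.761e+08 Pa.
Pin diameter d = 1.931 mm = 0.001931 m. Contact area A = π·d²/4 = π·(0.001931 m)²/4 = 2.929e-06 m².
Depth limit h_lim = 0.006288 mm = 6.288e-06 m.
In SI base units: W = 3.749 N, H = 9.761e+08 Pa, K = 5.338e-06.
Allowed volume V_lim = h_lim·A = 6.288e-06 · 2.929e-06 = 1.841e-11 m³.
So the life L = V_lim·H/(K·W) = 1.841e-11 · 9.761e+08 / (5.338e-06 · 3.749) = 898.2 m.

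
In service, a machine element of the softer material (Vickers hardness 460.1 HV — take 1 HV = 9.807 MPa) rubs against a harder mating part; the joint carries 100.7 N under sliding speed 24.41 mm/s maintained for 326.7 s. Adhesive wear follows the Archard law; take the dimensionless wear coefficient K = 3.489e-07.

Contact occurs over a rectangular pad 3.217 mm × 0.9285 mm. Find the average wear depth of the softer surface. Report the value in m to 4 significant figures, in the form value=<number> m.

Displayed values are rounded; all working math carries exact precision — one last rounding to 4 significant figures.
Sliding speed v = 24.41 mm/s = 0.02441 m/s. Path length L = v·t = 0.02441 m/s × 326.7 s = 7.975 m.
Hardness H = 460.1 HV × 9.807 MPa/HV = 4512 MPa = 4.512e+09 Pa.
Pad sides 3.217 mm × 0.9285 mm = 3.217e-03 m × 9.285e-04 m. Contact area A = 3.217e-03 m × 9.285e-04 m = 2.987e-06 m².
Expressed in SI base units: W = 100.7 N, H = 4.512e+09 Pa, K = 3.489e-07.
Worn volume V = K·W·L/H = 3.489e-07 · 100.7 · 7.975 / 4.512e+09 = 6.210e-14 m³.
Wear depth h = V/A = 6.210e-14 / 2.987e-06 = 2.079e-08 m.

value=2.079e-08 m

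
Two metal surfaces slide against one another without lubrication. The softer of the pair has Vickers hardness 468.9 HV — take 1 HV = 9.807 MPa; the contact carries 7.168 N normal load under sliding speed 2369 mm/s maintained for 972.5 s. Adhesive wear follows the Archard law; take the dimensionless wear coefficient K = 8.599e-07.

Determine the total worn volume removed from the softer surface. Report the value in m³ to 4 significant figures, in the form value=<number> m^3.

value=3.088e-12 m^3

Displayed values are rounded — each operation maintains exact precision. Rounded just once to four significant figures.
Convert: Sliding speed v = 2369 mm/s = 2.369 m/s. Distance covered L = v·t = 2.369 m/s × 972.5 s = 2304 m.
Convert: Hardness H = 468.9 HV × 9.807 MPa/HV = 4599 MPa = 4.599e+09 Pa.
Collected in SI base units: W = 7.168 N, H = 4.599e+09 Pa, K = 8.599e-07.
Archard relation: V = K·W·L/H = 8.599e-07 · 7.168 · 2304 / 4.599e+09 = 3.088e-12 m³.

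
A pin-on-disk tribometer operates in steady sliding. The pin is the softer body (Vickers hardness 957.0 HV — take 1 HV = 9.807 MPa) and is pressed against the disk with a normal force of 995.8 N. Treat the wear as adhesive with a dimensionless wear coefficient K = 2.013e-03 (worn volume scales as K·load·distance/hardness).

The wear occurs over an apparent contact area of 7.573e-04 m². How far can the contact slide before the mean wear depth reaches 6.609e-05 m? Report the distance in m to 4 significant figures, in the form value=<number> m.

value=234.3 m

The intermediates are shown rounded — the computation holds full precision — a lone final rounding, at four significant digits.
Convert: Hardness H = 957.0 HV × 9.807 MPa/HV = 9385 MPa = 9.385e+09 Pa.
In SI base units: W = 995.8 N, H = 9.385e+09 Pa, K = 2.013e-03.
Allowed volume V_lim = h_lim·A = 6.609e-05 · 7.573e-04 = 5.005e-08 m³.
Inverting, life L = V_lim·H/(K·W) = 5.005e-08 · 9.385e+09 / (2.013e-03 · 995.8) = 234.3 m.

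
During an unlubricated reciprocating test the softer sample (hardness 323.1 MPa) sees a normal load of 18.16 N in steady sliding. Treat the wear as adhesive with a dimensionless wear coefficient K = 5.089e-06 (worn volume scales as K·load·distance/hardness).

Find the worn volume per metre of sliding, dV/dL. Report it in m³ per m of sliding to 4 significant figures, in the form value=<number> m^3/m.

value=2.860e-13 m^3/m

Every step runs at full float precision. Intermediates are shown rounded, and rounded once at the end: four significant figures.
Hardness H = 323.1 MPa = 3.231e+08 Pa.
Restated in SI base units: W = 18.16 N, H = 3.231e+08 Pa, K = 5.089e-06.
Rate of wear dV/dL = K·W/H: 5.089e-06 · 18.16 / 3.231e+08 = 2.860e-13 m³/m.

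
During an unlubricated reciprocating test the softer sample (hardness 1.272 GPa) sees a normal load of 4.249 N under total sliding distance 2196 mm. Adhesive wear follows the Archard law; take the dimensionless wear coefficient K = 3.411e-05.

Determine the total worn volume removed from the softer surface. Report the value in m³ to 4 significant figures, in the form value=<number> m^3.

The algebra runs at full precision; intermediates are displayed rounded, and rounded once at the end: 4 significant figures.
Total distance L = 2196 mm = 2.196 m.
Hardness H = 1.272 GPa = 1.272e+09 Pa.
Working in SI base units: W = 4.249 N, H = 1.272e+09 Pa, K = 3.411e-05.
Wear volume V = K·W·L/H = 3.411e-05 · 4.249 · 2.196 / 1.272e+09 = 2.502e-13 m³.

value=2.502e-13 m^3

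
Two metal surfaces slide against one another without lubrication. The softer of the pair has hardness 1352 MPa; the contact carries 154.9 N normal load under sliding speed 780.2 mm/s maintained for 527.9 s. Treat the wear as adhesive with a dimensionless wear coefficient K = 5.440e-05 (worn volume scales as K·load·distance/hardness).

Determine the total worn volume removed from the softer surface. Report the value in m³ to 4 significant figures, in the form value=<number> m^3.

Intermediate values appear rounded, and each operation runs at full float precision — rounded once at the end: 4 significant figures.
Sliding speed v = 780.2 mm/s = 0.7802 m/s. Distance covered L = v·t = 0.7802 m/s × 527.9 s = 411.9 m.
Hardness H = 1352 MPa = 1.352e+09 Pa.
Collected in SI base units: W = 154.9 N, H = 1.352e+09 Pa, K = 5.440e-05.
Worn volume V = K·W·L/H = 5.440e-05 · 154.9 · 411.9 / 1.352e+09 = 2.567e-09 m³.

value=2.567e-09 m^3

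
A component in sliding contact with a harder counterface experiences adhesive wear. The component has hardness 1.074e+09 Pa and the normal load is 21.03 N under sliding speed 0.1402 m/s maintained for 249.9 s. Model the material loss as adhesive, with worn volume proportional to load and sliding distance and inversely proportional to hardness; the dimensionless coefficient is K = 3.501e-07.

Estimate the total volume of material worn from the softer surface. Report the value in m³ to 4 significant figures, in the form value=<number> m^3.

The intermediates appear rounded — every step keeps exact precision. Rounded once at the end: four significant digits.
Sliding distance L = v·t = 0.1402 m/s × 249.9 s = 35.04 m.
Restated in SI base units: W = 21.03 N, H = 1.074e+09 Pa, K = 3.501e-07.
Wear volume V = K·W·L/H = 3.501e-07 · 21.03 · 35.04 / 1.074e+09 = 2.402e-13 m³.

value=2.402e-13 m^3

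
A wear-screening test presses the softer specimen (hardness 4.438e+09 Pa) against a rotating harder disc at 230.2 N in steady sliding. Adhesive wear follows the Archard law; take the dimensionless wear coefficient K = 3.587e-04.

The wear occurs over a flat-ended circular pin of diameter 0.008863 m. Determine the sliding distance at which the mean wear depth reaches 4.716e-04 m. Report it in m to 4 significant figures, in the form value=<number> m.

Every step maintains exact precision; the intermediates are printed rounded, and a single final rounding: four significant digits.
Convert: Contact area A = π·d²/4 = π·(0.008863 m)²/4 = 6.170e-05 m².
Working in SI base units: W = 230.2 N, H = 4.438e+09 Pa, K = 3.587e-04.
Limit volume V_lim = h_lim·A = 4.716e-04 · 6.170e-05 = 2.910e-08 m³.
So the life L = V_lim·H/(K·W) = 2.910e-08 · 4.438e+09 / (3.587e-04 · 230.2) = 1564 m.

value=1564 m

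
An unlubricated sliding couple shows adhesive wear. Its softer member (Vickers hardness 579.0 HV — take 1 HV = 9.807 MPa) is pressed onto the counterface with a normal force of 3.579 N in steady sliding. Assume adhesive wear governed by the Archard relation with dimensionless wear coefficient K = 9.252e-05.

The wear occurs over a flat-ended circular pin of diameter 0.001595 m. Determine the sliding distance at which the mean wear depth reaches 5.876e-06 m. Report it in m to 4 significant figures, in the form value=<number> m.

The algebra holds full precision; printed values are rounded — rounded just once, at four significant digits.
Convert: Hardness H = 579.0 HV × 9.807 MPa/HV = 5678 MPa = 5.678e+09 Pa.
Convert: Contact area A = π·d²/4 = π·(0.001595 m)²/4 = 1.998e-06 m².
Restated in SI base units: W = 3.579 N, H = 5.678e+09 Pa, K = 9.252e-05.
Volume at the limit: V_lim = h_lim·A = 5.876e-06 · 1.998e-06 = 1.174e-11 m³.
Sliding life L = V_lim·H/(K·W) = 1.174e-11 · 5.678e+09 / (9.252e-05 · 3.579) = 201.3 m.

value=201.3 m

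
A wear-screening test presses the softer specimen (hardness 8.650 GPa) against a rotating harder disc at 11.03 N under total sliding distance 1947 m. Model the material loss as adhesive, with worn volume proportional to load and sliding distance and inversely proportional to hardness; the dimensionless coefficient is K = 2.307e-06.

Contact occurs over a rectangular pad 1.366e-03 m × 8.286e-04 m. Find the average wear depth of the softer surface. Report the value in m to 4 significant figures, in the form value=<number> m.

value=5.060e-06 m

All working math carries exact precision, and intermediates are displayed rounded. Rounded once at the end to 4 significant digits.
Hardness H = 8.650 GPa = 8.650e+09 Pa.
Contact area A = 1.366e-03 m × 8.286e-04 m = 1.132e-06 m².
Restated in SI base units: W = 11.03 N, H = 8.650e+09 Pa, K = 2.307e-06.
Apply Archard: V = K·W·L/H = 2.307e-06 · 11.03 · 1947 / 8.650e+09 = 5.728e-12 m³.
Depth h = V/A = 5.728e-12 / 1.132e-06 = 5.060e-06 m.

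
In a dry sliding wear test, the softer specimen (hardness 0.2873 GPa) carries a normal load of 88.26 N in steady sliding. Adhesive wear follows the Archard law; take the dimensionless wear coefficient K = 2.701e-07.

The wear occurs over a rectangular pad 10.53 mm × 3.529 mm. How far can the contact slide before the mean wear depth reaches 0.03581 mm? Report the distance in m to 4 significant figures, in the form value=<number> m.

The computation carries full precision, and printed values are rounded — a single final rounding, at 4 significant digits.
Hardness H = 0.2873 GPa = 2.873e+08 Pa.
Pad sides 10.53 mm × 3.529 mm = 0.01053 m × 0.003529 m. Contact area A = 0.01053 m × 0.003529 m = 3.716e-05 m².
Depth limit h_lim = 0.03581 mm = 3.581e-05 m.
In SI base units, W = 88.26 N, H = 2.873e+08 Pa, K = 2.701e-07.
Allowed volume V_lim = h_lim·A = 3.581e-05 · 3.716e-05 = 1.331e-09 m³.
Thus life L = V_lim·H/(K·W) = 1.331e-09 · 2.873e+08 / (2.701e-07 · 88.26) = 1.604e+04 m.

value=1.604e+04 m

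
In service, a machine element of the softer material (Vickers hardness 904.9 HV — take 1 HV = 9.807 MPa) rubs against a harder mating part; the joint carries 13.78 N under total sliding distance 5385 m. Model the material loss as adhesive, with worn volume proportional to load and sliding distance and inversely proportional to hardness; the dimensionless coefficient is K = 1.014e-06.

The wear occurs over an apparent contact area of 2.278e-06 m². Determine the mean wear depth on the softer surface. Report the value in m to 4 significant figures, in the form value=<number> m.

value=3.722e-06 m

Every step maintains full float precision. Intermediate values are printed rounded, and a single final rounding to four significant digits.
Hardness H = 904.9 HV × 9.807 MPa/HV = 8874 MPa = 8.874e+09 Pa.
Restated in SI base units: W = 13.78 N, H = 8.874e+09 Pa, K = 1.014e-06.
By Archard's law, V = K·W·L/H = 1.014e-06 · 13.78 · 5385 / 8.874e+09 = 8.479e-12 m³.
Depth of wear h = V/A = 8.479e-12 / 2.278e-06 = 3.722e-06 m.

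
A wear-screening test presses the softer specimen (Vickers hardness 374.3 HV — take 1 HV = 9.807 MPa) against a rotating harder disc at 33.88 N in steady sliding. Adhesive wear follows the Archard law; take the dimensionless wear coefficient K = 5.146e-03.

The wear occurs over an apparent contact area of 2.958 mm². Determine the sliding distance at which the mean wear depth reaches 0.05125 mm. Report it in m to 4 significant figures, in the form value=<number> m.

All arithmetic carries full float precision; the intermediates are printed rounded — one last rounding: 4 significant digits.
Hardness H = 374.3 HV × 9.807 MPa/HV = 3671 MPa = 3.671e+09 Pa.
Contact area A = 2.958 mm² = 2.958e-06 m².
Depth limit h_lim = 0.05125 mm = 5.125e-05 m.
As SI base values: W = 33.88 N, H = 3.671e+09 Pa, K = 5.146e-03.
Permissible volume V_lim = h_lim·A = 5.125e-05 · 2.958e-06 = 1.516e-10 m³.
Life L = V_lim·H/(K·W) = 1.516e-10 · 3.671e+09 / (5.146e-03 · 33.88) = 3.192 m.

value=3.192 m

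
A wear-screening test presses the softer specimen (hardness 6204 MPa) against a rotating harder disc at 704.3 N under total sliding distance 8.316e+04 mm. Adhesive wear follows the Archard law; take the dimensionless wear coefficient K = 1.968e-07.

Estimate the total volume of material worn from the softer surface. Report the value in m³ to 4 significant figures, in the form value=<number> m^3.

Intermediates are displayed rounded, and the computation holds exact precision — rounded once at the end: 4 significant figures.
Convert: Distance L = 8.316e+04 mm = 83.16 m.
Convert: Hardness H = 6204 MPa = 6.204e+09 Pa.
Collected in SI base units: W = 704.3 N, H = 6.204e+09 Pa, K = 1.968e-07.
Worn volume V = K·W·L/H = 1.968e-07 · 704.3 · 83.16 / 6.204e+09 = 1.858e-12 m³.

value=1.858e-12 m^3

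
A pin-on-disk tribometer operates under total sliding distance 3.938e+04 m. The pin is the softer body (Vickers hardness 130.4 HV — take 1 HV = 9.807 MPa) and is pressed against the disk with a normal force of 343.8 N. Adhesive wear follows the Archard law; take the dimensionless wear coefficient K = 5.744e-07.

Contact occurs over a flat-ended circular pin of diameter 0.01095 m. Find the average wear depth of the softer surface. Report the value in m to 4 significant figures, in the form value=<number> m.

Every step runs at full precision; intermediate values are printed rounded — one final rounding to four significant figures.
Convert: Hardness H = 130.4 HV × 9.807 MPa/HV = 1279 MPa = 1.279e+09 Pa.
Convert: Contact area A = π·d²/4 = π·(0.01095 m)²/4 = 9.417e-05 m².
SI base units throughout: W = 343.8 N, H = 1.279e+09 Pa, K = 5.744e-07.
Apply Archard: V = K·W·L/H = 5.744e-07 · 343.8 · 3.938e+04 / 1.279e+09 = 6.081e-09 m³.
Mean depth h = V/A = 6.081e-09 / 9.417e-05 = 6.457e-05 m.

value=6.457e-05 m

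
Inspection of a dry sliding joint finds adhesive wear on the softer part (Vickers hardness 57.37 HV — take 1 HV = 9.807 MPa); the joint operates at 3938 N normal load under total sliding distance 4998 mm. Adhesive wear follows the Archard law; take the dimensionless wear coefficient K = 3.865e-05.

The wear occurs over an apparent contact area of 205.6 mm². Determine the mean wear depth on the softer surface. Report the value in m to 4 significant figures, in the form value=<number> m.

Printed values are rounded — the computation runs at full precision; one last rounding, at four significant figures.
Distance covered L = 4998 mm = 4.998 m.
Hardness H = 57.37 HV × 9.807 MPa/HV = 562.6 MPa = 5.626e+08 Pa.
Contact area A = 205.6 mm² = 2.056e-04 m².
As SI base values: W = 3938 N, H = 5.626e+08 Pa, K = 3.865e-05.
Archard volume V = K·W·L/H = 3.865e-05 · 3938 · 4.998 / 5.626e+08 = 1.352e-09 m³.
Wear depth h = V/A = 1.352e-09 / 2.056e-04 = 6.576e-06 m.

value=6.576e-06 m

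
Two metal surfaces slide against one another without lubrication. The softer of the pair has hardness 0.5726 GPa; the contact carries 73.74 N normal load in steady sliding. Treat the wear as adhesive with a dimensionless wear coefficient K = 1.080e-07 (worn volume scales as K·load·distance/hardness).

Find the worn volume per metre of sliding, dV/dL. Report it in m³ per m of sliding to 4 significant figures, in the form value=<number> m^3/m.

value=1.391e-14 m^3/m

The intermediates appear rounded — all working math holds full precision. Rounded once at the end, at four significant digits.
Hardness H = 0.5726 GPa = 5.726e+08 Pa.
In SI base units: W = 73.74 N, H = 5.726e+08 Pa, K = 1.080e-07.
The wear rate dV/dL = K·W/H, per unit distance: 1.080e-07 · 73.74 / 5.726e+08 = 1.391e-14 m³/m.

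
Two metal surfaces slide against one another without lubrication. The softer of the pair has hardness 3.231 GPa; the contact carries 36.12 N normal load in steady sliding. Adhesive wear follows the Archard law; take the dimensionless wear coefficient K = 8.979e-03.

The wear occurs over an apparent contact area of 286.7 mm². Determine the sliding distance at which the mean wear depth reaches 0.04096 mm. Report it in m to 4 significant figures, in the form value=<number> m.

value=117.0 m

Each operation runs at full precision — the intermediates are shown rounded; one final rounding to 4 significant digits.
Convert: Hardness H = 3.231 GPa = 3.231e+09 Pa.
Convert: Contact area A = 286.7 mm² = 2.867e-04 m².
Convert: Depth limit h_lim = 0.04096 mm = 4.096e-05 m.
In SI base units: W = 36.12 N, H = 3.231e+09 Pa, K = 8.979e-03.
At the depth limit, V_lim = h_lim·A = 4.096e-05 · 2.867e-04 = 1.174e-08 m³.
Thus life L = V_lim·H/(K·W) = 1.174e-08 · 3.231e+09 / (8.979e-03 · 36.12) = 117.0 m.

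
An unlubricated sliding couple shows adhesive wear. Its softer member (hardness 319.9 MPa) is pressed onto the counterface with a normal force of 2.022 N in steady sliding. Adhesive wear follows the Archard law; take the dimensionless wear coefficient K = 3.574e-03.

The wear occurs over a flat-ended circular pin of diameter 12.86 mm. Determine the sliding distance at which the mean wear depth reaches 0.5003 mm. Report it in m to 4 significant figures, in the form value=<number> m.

All arithmetic maintains full float precision — shown intermediates are rounded — a lone final rounding to four significant figures.
Hardness H = 319.9 MPa = 3.199e+08 Pa.
Pin diameter d = 12.86 mm = 0.01286 m. Contact area A = π·d²/4 = π·(0.01286 m)²/4 = 1.299e-04 m².
Depth limit h_lim = 0.5003 mm = 5.003e-04 m.
Expressed in SI base units: W = 2.022 N, H = 3.199e+08 Pa, K = 3.574e-03.
Allowed volume V_lim = h_lim·A = 5.003e-04 · 1.299e-04 = 6.498e-08 m³.
So the life L = V_lim·H/(K·W) = 6.498e-08 · 3.199e+08 / (3.574e-03 · 2.022) = 2877 m.

value=2877 m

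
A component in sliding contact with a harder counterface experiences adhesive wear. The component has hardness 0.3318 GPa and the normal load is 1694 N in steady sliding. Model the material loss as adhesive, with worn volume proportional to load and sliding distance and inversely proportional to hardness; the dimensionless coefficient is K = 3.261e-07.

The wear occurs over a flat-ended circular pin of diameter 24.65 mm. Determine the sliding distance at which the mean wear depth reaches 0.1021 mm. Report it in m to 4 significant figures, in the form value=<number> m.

Each operation carries full float precision, and quoted intermediates are rounded. Rounded just once to 4 significant figures.
Convert: Hardness H = 0.3318 GPa = 3.318e+08 Pa.
Convert: Pin diameter d = 24.65 mm = 0.02465 m. Contact area A = π·d²/4 = π·(0.02465 m)²/4 = 4.772e-04 m².
Convert: Depth limit h_lim = 0.1021 mm = 1.021e-04 m.
SI base units throughout: W = 1694 N, H = 3.318e+08 Pa, K = 3.261e-07.
Permissible volume V_lim = h_lim·A = 1.021e-04 · 4.772e-04 = 4.872e-08 m³.
Sliding life L = V_lim·H/(K·W) = 4.872e-08 · 3.318e+08 / (3.261e-07 · 1694) = 2.927e+04 m.

value=2.927e+04 m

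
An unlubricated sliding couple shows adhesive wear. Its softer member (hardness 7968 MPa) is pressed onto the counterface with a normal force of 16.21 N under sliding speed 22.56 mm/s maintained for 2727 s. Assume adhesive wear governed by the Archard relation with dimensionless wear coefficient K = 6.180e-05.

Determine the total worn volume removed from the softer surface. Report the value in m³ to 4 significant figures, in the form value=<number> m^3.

value=7.735e-12 m^3

Intermediates appear rounded — each operation keeps full float precision — one last rounding: 4 significant figures.
Convert: Sliding speed v = 22.56 mm/s = 0.02256 m/s. Path length L = v·t = 0.02256 m/s × 2727 s = 61.52 m.
Convert: Hardness H = 7968 MPa = 7.968e+09 Pa.
As SI base values: W = 16.21 N, H = 7.968e+09 Pa, K = 6.180e-05.
Apply Archard: V = K·W·L/H = 6.180e-05 · 16.21 · 61.52 / 7.968e+09 = 7.735e-12 m³.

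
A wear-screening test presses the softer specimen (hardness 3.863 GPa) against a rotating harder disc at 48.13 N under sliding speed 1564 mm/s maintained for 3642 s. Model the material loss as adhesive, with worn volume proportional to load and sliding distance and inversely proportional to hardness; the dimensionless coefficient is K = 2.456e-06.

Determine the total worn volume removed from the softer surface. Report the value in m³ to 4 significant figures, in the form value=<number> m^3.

value=1.743e-10 m^3

Every step carries full float precision; intermediates are displayed rounded. Rounded just once, at four significant figures.
Convert: Sliding speed v = 1564 mm/s = 1.564 m/s. Distance L = v·t = 1.564 m/s × 3642 s = 5696 m.
Convert: Hardness H = 3.863 GPa = 3.863e+09 Pa.
SI base units throughout: W = 48.13 N, H = 3.863e+09 Pa, K = 2.456e-06.
Archard relation: V = K·W·L/H = 2.456e-06 · 48.13 · 5696 / 3.863e+09 = 1.743e-10 m³.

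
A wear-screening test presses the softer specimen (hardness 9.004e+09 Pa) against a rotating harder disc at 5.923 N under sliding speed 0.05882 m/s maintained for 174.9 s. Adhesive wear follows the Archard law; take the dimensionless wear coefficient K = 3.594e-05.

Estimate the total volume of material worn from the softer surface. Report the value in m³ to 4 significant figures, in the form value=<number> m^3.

value=2.432e-13 m^3

Every step maintains full float precision. The intermediates appear rounded — a lone final rounding: four significant digits.
Convert: The distance L = v·t = 0.05882 m/s × 174.9 s = 10.29 m.
Expressed in SI base units: W = 5.923 N, H = 9.004e+09 Pa, K = 3.594e-05.
Archard volume V = K·W·L/H = 3.594e-05 · 5.923 · 10.29 / 9.004e+09 = 2.432e-13 m³.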